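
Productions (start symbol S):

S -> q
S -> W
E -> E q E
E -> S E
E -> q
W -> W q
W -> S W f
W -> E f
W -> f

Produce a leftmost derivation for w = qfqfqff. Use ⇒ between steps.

S ⇒ W   [S -> W]
W ⇒ SWf   [W -> S W f]
SWf ⇒ WWf   [S -> W]
WWf ⇒ EfWf   [W -> E f]
EfWf ⇒ qfWf   [E -> q]
qfWf ⇒ qfSWff   [W -> S W f]
qfSWff ⇒ qfqWff   [S -> q]
qfqWff ⇒ qfqWqff   [W -> W q]
qfqWqff ⇒ qfqfqff   [W -> f]

S⇒W⇒SWf⇒WWf⇒EfWf⇒qfWf⇒qfSWff⇒qfqWff⇒qfqWqff⇒qfqfqff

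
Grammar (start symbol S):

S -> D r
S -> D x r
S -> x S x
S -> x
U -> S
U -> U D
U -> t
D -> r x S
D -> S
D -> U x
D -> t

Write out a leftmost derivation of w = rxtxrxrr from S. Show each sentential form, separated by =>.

S => Dr   [S -> D r]
Dr => rxSr   [D -> r x S]
rxSr => rxDxrr   [S -> D x r]
rxDxrr => rxSxrr   [D -> S]
rxSxrr => rxDxrxrr   [S -> D x r]
rxDxrxrr => rxtxrxrr   [D -> t]

S=>Dr=>rxSr=>rxDxrr=>rxSxrr=>rxDxrxrr=>rxtxrxrr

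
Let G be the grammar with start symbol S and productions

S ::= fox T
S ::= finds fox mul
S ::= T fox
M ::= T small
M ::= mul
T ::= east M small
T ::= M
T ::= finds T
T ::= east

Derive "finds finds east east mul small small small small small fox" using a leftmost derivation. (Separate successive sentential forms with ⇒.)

S ⇒ T fox   [S ::= T fox]
T fox ⇒ finds T fox   [T ::= finds T]
finds T fox ⇒ finds finds T fox   [T ::= finds T]
finds finds T fox ⇒ finds finds east M small fox   [T ::= east M small]
finds finds east M small fox ⇒ finds finds east T small small fox   [M ::= T small]
finds finds east T small small fox ⇒ finds finds east east M small small small fox   [T ::= east M small]
finds finds east east M small small small fox ⇒ finds finds east east T small small small small fox   [M ::= T small]
finds finds east east T small small small small fox ⇒ finds finds east east M small small small small fox   [T ::= M]
finds finds east east M small small small small fox ⇒ finds finds east east T small small small small small fox   [M ::= T small]
finds finds east east T small small small small small fox ⇒ finds finds east east M small small small small small fox   [T ::= M]
finds finds east east M small small small small small fox ⇒ finds finds east east mul small small small small small fox   [M ::= mul]

S ⇒ T fox ⇒ finds T fox ⇒ finds finds T fox ⇒ finds finds east M small fox ⇒ finds finds east T small small fox ⇒ finds finds east east M small small small fox ⇒ finds finds east east T small small small small fox ⇒ finds finds east east M small small small small fox ⇒ finds finds east east T small small small small small fox ⇒ finds finds east east M small small small small small fox ⇒ finds finds east east mul small small small small small fox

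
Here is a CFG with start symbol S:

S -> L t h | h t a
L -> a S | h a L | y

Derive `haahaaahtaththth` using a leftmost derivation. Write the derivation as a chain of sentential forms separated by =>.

S=>Lth=>haLth=>haaSth=>haaLthth=>haahaLthth=>haahaaSthth=>haahaaLththth=>haahaaaSththth=>haahaaahtaththth

S => Lth   [S -> L t h]
Lth => haLth   [L -> h a L]
haLth => haaSth   [L -> a S]
haaSth => haaLthth   [S -> L t h]
haaLthth => haahaLthth   [L -> h a L]
haahaLthth => haahaaSthth   [L -> a S]
haahaaSthth => haahaaLththth   [S -> L t h]
haahaaLththth => haahaaaSththth   [L -> a S]
haahaaaSththth => haahaaahtaththth   [S -> h t a]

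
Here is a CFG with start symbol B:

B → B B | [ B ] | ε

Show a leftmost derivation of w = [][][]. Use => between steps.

B => BB   [B → B B]
BB => [B]B   [B → [ B ]]
[B]B => []B   [B → ε]
[]B => []BB   [B → B B]
[]BB => [][B]B   [B → [ B ]]
[][B]B => [][]B   [B → ε]
[][]B => [][]BB   [B → B B]
[][]BB => [][][B]B   [B → [ B ]]
[][][B]B => [][][]B   [B → ε]
[][][]B => [][][]   [B → ε]

B => BB => [B]B => []B => []BB => [][B]B => [][]B => [][]BB => [][][B]B => [][][]B => [][][]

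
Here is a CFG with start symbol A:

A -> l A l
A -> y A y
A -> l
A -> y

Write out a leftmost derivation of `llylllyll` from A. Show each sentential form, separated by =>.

A => lAl   [A -> l A l]
lAl => llAll   [A -> l A l]
llAll => llyAyll   [A -> y A y]
llyAyll => llylAlyll   [A -> l A l]
llylAlyll => llylllyll   [A -> l]

A => lAl => llAll => llyAyll => llylAlyll => llylllyll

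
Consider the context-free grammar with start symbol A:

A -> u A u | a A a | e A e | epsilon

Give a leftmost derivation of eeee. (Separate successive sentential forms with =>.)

A => eAe => eeAee => eeee

A => eAe   [A -> e A e]
eAe => eeAee   [A -> e A e]
eeAee => eeee   [A -> epsilon]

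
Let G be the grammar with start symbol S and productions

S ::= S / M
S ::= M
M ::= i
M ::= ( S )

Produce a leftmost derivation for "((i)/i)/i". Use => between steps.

S => S/M   [S ::= S / M]
S/M => M/M   [S ::= M]
M/M => (S)/M   [M ::= ( S )]
(S)/M => (S/M)/M   [S ::= S / M]
(S/M)/M => (M/M)/M   [S ::= M]
(M/M)/M => ((S)/M)/M   [M ::= ( S )]
((S)/M)/M => ((M)/M)/M   [S ::= M]
((M)/M)/M => ((i)/M)/M   [M ::= i]
((i)/M)/M => ((i)/i)/M   [M ::= i]
((i)/i)/M => ((i)/i)/i   [M ::= i]

S=>S/M=>M/M=>(S)/M=>(S/M)/M=>(M/M)/M=>((S)/M)/M=>((M)/M)/M=>((i)/M)/M=>((i)/i)/M=>((i)/i)/i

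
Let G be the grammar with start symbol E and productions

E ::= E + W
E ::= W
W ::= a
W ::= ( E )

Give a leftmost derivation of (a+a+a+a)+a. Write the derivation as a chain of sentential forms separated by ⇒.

E ⇒ E+W ⇒ W+W ⇒ (E)+W ⇒ (E+W)+W ⇒ (E+W+W)+W ⇒ (E+W+W+W)+W ⇒ (W+W+W+W)+W ⇒ (a+W+W+W)+W ⇒ (a+a+W+W)+W ⇒ (a+a+a+W)+W ⇒ (a+a+a+a)+W ⇒ (a+a+a+a)+a

E ⇒ E+W   [E ::= E + W]
E+W ⇒ W+W   [E ::= W]
W+W ⇒ (E)+W   [W ::= ( E )]
(E)+W ⇒ (E+W)+W   [E ::= E + W]
(E+W)+W ⇒ (E+W+W)+W   [E ::= E + W]
(E+W+W)+W ⇒ (E+W+W+W)+W   [E ::= E + W]
(E+W+W+W)+W ⇒ (W+W+W+W)+W   [E ::= W]
(W+W+W+W)+W ⇒ (a+W+W+W)+W   [W ::= a]
(a+W+W+W)+W ⇒ (a+a+W+W)+W   [W ::= a]
(a+a+W+W)+W ⇒ (a+a+a+W)+W   [W ::= a]
(a+a+a+W)+W ⇒ (a+a+a+a)+W   [W ::= a]
(a+a+a+a)+W ⇒ (a+a+a+a)+a   [W ::= a]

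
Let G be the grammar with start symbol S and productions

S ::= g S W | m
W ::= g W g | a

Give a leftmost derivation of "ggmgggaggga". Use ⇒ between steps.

S ⇒ gSW   [S ::= g S W]
gSW ⇒ ggSWW   [S ::= g S W]
ggSWW ⇒ ggmWW   [S ::= m]
ggmWW ⇒ ggmgWgW   [W ::= g W g]
ggmgWgW ⇒ ggmggWggW   [W ::= g W g]
ggmggWggW ⇒ ggmgggWgggW   [W ::= g W g]
ggmgggWgggW ⇒ ggmgggagggW   [W ::= a]
ggmgggagggW ⇒ ggmgggaggga   [W ::= a]

S ⇒ gSW ⇒ ggSWW ⇒ ggmWW ⇒ ggmgWgW ⇒ ggmggWggW ⇒ ggmgggWgggW ⇒ ggmgggagggW ⇒ ggmgggaggga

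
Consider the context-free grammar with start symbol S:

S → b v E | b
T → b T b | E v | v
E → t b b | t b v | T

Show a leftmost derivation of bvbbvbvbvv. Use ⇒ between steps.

S ⇒ bvE   [S → b v E]
bvE ⇒ bvT   [E → T]
bvT ⇒ bvEv   [T → E v]
bvEv ⇒ bvTv   [E → T]
bvTv ⇒ bvEvv   [T → E v]
bvEvv ⇒ bvTvv   [E → T]
bvTvv ⇒ bvbTbvv   [T → b T b]
bvbTbvv ⇒ bvbEvbvv   [T → E v]
bvbEvbvv ⇒ bvbTvbvv   [E → T]
bvbTvbvv ⇒ bvbbTbvbvv   [T → b T b]
bvbbTbvbvv ⇒ bvbbvbvbvv   [T → v]

S⇒bvE⇒bvT⇒bvEv⇒bvTv⇒bvEvv⇒bvTvv⇒bvbTbvv⇒bvbEvbvv⇒bvbTvbvv⇒bvbbTbvbvv⇒bvbbvbvbvv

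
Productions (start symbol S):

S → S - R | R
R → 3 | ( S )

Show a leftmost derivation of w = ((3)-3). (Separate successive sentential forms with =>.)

S=>R=>(S)=>(S-R)=>(R-R)=>((S)-R)=>((R)-R)=>((3)-R)=>((3)-3)

S => R   [S → R]
R => (S)   [R → ( S )]
(S) => (S-R)   [S → S - R]
(S-R) => (R-R)   [S → R]
(R-R) => ((S)-R)   [R → ( S )]
((S)-R) => ((R)-R)   [S → R]
((R)-R) => ((3)-R)   [R → 3]
((3)-R) => ((3)-3)   [R → 3]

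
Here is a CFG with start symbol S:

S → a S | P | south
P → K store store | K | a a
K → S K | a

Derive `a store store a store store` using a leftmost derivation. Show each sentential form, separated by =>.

S => P   [S → P]
P => K store store   [P → K store store]
K store store => S K store store   [K → S K]
S K store store => P K store store   [S → P]
P K store store => K store store K store store   [P → K store store]
K store store K store store => a store store K store store   [K → a]
a store store K store store => a store store a store store   [K → a]

S => P => K store store => S K store store => P K store store => K store store K store store => a store store K store store => a store store a store store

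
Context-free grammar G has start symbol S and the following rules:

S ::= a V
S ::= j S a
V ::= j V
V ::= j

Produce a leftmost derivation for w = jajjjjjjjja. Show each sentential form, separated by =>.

S=>jSa=>jaVa=>jajVa=>jajjVa=>jajjjVa=>jajjjjVa=>jajjjjjVa=>jajjjjjjVa=>jajjjjjjjVa=>jajjjjjjjja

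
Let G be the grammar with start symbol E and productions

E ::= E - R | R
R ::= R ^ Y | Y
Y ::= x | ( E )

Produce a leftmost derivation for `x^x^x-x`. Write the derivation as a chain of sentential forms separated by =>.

E => E-R   [E ::= E - R]
E-R => R-R   [E ::= R]
R-R => R^Y-R   [R ::= R ^ Y]
R^Y-R => R^Y^Y-R   [R ::= R ^ Y]
R^Y^Y-R => Y^Y^Y-R   [R ::= Y]
Y^Y^Y-R => x^Y^Y-R   [Y ::= x]
x^Y^Y-R => x^x^Y-R   [Y ::= x]
x^x^Y-R => x^x^x-R   [Y ::= x]
x^x^x-R => x^x^x-Y   [R ::= Y]
x^x^x-Y => x^x^x-x   [Y ::= x]

E => E-R => R-R => R^Y-R => R^Y^Y-R => Y^Y^Y-R => x^Y^Y-R => x^x^Y-R => x^x^x-R => x^x^x-Y => x^x^x-x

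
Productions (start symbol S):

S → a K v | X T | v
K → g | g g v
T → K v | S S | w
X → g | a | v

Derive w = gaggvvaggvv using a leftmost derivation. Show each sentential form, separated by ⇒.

S⇒XT⇒gT⇒gSS⇒gaKvS⇒gaggvvS⇒gaggvvXT⇒gaggvvaT⇒gaggvvaKv⇒gaggvvaggvv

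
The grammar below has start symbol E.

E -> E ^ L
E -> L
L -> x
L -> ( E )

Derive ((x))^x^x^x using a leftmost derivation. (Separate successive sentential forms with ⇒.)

E ⇒ E^L   [E -> E ^ L]
E^L ⇒ E^L^L   [E -> E ^ L]
E^L^L ⇒ E^L^L^L   [E -> E ^ L]
E^L^L^L ⇒ L^L^L^L   [E -> L]
L^L^L^L ⇒ (E)^L^L^L   [L -> ( E )]
(E)^L^L^L ⇒ (L)^L^L^L   [E -> L]
(L)^L^L^L ⇒ ((E))^L^L^L   [L -> ( E )]
((E))^L^L^L ⇒ ((L))^L^L^L   [E -> L]
((L))^L^L^L ⇒ ((x))^L^L^L   [L -> x]
((x))^L^L^L ⇒ ((x))^x^L^L   [L -> x]
((x))^x^L^L ⇒ ((x))^x^x^L   [L -> x]
((x))^x^x^L ⇒ ((x))^x^x^x   [L -> x]

E ⇒ E^L ⇒ E^L^L ⇒ E^L^L^L ⇒ L^L^L^L ⇒ (E)^L^L^L ⇒ (L)^L^L^L ⇒ ((E))^L^L^L ⇒ ((L))^L^L^L ⇒ ((x))^L^L^L ⇒ ((x))^x^L^L ⇒ ((x))^x^x^L ⇒ ((x))^x^x^x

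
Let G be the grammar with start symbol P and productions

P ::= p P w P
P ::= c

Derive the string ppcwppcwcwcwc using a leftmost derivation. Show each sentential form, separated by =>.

P => pPwP   [P ::= p P w P]
pPwP => ppPwPwP   [P ::= p P w P]
ppPwPwP => ppcwPwP   [P ::= c]
ppcwPwP => ppcwpPwPwP   [P ::= p P w P]
ppcwpPwPwP => ppcwppPwPwPwP   [P ::= p P w P]
ppcwppPwPwPwP => ppcwppcwPwPwP   [P ::= c]
ppcwppcwPwPwP => ppcwppcwcwPwP   [P ::= c]
ppcwppcwcwPwP => ppcwppcwcwcwP   [P ::= c]
ppcwppcwcwcwP => ppcwppcwcwcwc   [P ::= c]

P => pPwP => ppPwPwP => ppcwPwP => ppcwpPwPwP => ppcwppPwPwPwP => ppcwppcwPwPwP => ppcwppcwcwPwP => ppcwppcwcwcwP => ppcwppcwcwcwc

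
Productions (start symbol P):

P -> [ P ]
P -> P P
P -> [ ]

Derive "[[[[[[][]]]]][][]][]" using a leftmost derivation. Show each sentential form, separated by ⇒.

P ⇒ PP ⇒ [P]P ⇒ [PP]P ⇒ [PPP]P ⇒ [[P]PP]P ⇒ [[[P]]PP]P ⇒ [[[[P]]]PP]P ⇒ [[[[[P]]]]PP]P ⇒ [[[[[PP]]]]PP]P ⇒ [[[[[[]P]]]]PP]P ⇒ [[[[[[][]]]]]PP]P ⇒ [[[[[[][]]]]][]P]P ⇒ [[[[[[][]]]]][][]]P ⇒ [[[[[[][]]]]][][]][]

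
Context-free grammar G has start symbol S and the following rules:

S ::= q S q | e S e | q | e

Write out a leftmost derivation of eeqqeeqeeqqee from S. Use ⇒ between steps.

S ⇒ eSe ⇒ eeSee ⇒ eeqSqee ⇒ eeqqSqqee ⇒ eeqqeSeqqee ⇒ eeqqeeSeeqqee ⇒ eeqqeeqeeqqee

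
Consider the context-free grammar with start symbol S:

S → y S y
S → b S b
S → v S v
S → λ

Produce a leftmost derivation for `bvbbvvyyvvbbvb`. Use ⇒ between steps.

S ⇒ bSb   [S → b S b]
bSb ⇒ bvSvb   [S → v S v]
bvSvb ⇒ bvbSbvb   [S → b S b]
bvbSbvb ⇒ bvbbSbbvb   [S → b S b]
bvbbSbbvb ⇒ bvbbvSvbbvb   [S → v S v]
bvbbvSvbbvb ⇒ bvbbvvSvvbbvb   [S → v S v]
bvbbvvSvvbbvb ⇒ bvbbvvySyvvbbvb   [S → y S y]
bvbbvvySyvvbbvb ⇒ bvbbvvyyvvbbvb   [S → λ]

S ⇒ bSb ⇒ bvSvb ⇒ bvbSbvb ⇒ bvbbSbbvb ⇒ bvbbvSvbbvb ⇒ bvbbvvSvvbbvb ⇒ bvbbvvySyvvbbvb ⇒ bvbbvvyyvvbbvb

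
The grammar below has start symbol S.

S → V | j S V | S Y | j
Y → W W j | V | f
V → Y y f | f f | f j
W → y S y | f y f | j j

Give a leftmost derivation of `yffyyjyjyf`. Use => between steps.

S => V => Yyf => WWjyf => ySyWjyf => yVyWjyf => yffyWjyf => yffyySyjyf => yffyyjyjyf

S => V   [S → V]
V => Yyf   [V → Y y f]
Yyf => WWjyf   [Y → W W j]
WWjyf => ySyWjyf   [W → y S y]
ySyWjyf => yVyWjyf   [S → V]
yVyWjyf => yffyWjyf   [V → f f]
yffyWjyf => yffyySyjyf   [W → y S y]
yffyySyjyf => yffyyjyjyf   [S → j]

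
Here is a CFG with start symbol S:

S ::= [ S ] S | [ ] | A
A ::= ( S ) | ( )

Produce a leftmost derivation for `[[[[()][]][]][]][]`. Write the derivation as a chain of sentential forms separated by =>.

S=>[S]S=>[[S]S]S=>[[[S]S]S]S=>[[[[S]S]S]S]S=>[[[[A]S]S]S]S=>[[[[()]S]S]S]S=>[[[[()][]]S]S]S=>[[[[()][]][]]S]S=>[[[[()][]][]][]]S=>[[[[()][]][]][]][]

S => [S]S   [S ::= [ S ] S]
[S]S => [[S]S]S   [S ::= [ S ] S]
[[S]S]S => [[[S]S]S]S   [S ::= [ S ] S]
[[[S]S]S]S => [[[[S]S]S]S]S   [S ::= [ S ] S]
[[[[S]S]S]S]S => [[[[A]S]S]S]S   [S ::= A]
[[[[A]S]S]S]S => [[[[()]S]S]S]S   [A ::= ( )]
[[[[()]S]S]S]S => [[[[()][]]S]S]S   [S ::= [ ]]
[[[[()][]]S]S]S => [[[[()][]][]]S]S   [S ::= [ ]]
[[[[()][]][]]S]S => [[[[()][]][]][]]S   [S ::= [ ]]
[[[[()][]][]][]]S => [[[[()][]][]][]][]   [S ::= [ ]]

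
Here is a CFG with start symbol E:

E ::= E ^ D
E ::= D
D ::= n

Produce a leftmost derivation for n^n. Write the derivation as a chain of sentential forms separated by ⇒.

E ⇒ E^D   [E ::= E ^ D]
E^D ⇒ D^D   [E ::= D]
D^D ⇒ n^D   [D ::= n]
n^D ⇒ n^n   [D ::= n]

E ⇒ E^D ⇒ D^D ⇒ n^D ⇒ n^n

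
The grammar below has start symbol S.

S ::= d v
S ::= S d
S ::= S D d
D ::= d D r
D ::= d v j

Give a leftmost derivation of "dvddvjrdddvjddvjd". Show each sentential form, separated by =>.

S => SDd => SDdDd => SdDdDd => SDddDdDd => dvDddDdDd => dvdDrddDdDd => dvddvjrddDdDd => dvddvjrdddvjdDd => dvddvjrdddvjddvjd

S => SDd   [S ::= S D d]
SDd => SDdDd   [S ::= S D d]
SDdDd => SdDdDd   [S ::= S d]
SdDdDd => SDddDdDd   [S ::= S D d]
SDddDdDd => dvDddDdDd   [S ::= d v]
dvDddDdDd => dvdDrddDdDd   [D ::= d D r]
dvdDrddDdDd => dvddvjrddDdDd   [D ::= d v j]
dvddvjrddDdDd => dvddvjrdddvjdDd   [D ::= d v j]
dvddvjrdddvjdDd => dvddvjrdddvjddvjd   [D ::= d v j]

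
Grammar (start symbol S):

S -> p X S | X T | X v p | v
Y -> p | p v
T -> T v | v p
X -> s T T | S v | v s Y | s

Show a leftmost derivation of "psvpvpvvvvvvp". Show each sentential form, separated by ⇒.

S⇒Xvp⇒Svvp⇒pXSvvp⇒psTTSvvp⇒psvpTSvvp⇒psvpTvSvvp⇒psvpTvvSvvp⇒psvpTvvvSvvp⇒psvpvpvvvSvvp⇒psvpvpvvvvvvp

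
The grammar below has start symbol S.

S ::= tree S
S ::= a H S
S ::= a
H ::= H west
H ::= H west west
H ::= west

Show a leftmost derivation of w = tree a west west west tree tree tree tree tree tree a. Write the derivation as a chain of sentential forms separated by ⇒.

S ⇒ tree S   [S ::= tree S]
tree S ⇒ tree a H S   [S ::= a H S]
tree a H S ⇒ tree a H west west S   [H ::= H west west]
tree a H west west S ⇒ tree a west west west S   [H ::= west]
tree a west west west S ⇒ tree a west west west tree S   [S ::= tree S]
tree a west west west tree S ⇒ tree a west west west tree tree S   [S ::= tree S]
tree a west west west tree tree S ⇒ tree a west west west tree tree tree S   [S ::= tree S]
tree a west west west tree tree tree S ⇒ tree a west west west tree tree tree tree S   [S ::= tree S]
tree a west west west tree tree tree tree S ⇒ tree a west west west tree tree tree tree tree S   [S ::= tree S]
tree a west west west tree tree tree tree tree S ⇒ tree a west west west tree tree tree tree tree tree S   [S ::= tree S]
tree a west west west tree tree tree tree tree tree S ⇒ tree a west west west tree tree tree tree tree tree a   [S ::= a]

S ⇒ tree S ⇒ tree a H S ⇒ tree a H west west S ⇒ tree a west west west S ⇒ tree a west west west tree S ⇒ tree a west west west tree tree S ⇒ tree a west west west tree tree tree S ⇒ tree a west west west tree tree tree tree S ⇒ tree a west west west tree tree tree tree tree S ⇒ tree a west west west tree tree tree tree tree tree S ⇒ tree a west west west tree tree tree tree tree tree a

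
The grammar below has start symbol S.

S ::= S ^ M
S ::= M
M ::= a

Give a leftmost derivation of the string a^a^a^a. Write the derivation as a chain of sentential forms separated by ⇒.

S⇒S^M⇒S^M^M⇒S^M^M^M⇒M^M^M^M⇒a^M^M^M⇒a^a^M^M⇒a^a^a^M⇒a^a^a^a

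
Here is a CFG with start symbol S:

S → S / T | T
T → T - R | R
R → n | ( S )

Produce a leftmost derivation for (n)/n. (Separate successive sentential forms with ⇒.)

S ⇒ S/T ⇒ T/T ⇒ R/T ⇒ (S)/T ⇒ (T)/T ⇒ (R)/T ⇒ (n)/T ⇒ (n)/R ⇒ (n)/n

S ⇒ S/T   [S → S / T]
S/T ⇒ T/T   [S → T]
T/T ⇒ R/T   [T → R]
R/T ⇒ (S)/T   [R → ( S )]
(S)/T ⇒ (T)/T   [S → T]
(T)/T ⇒ (R)/T   [T → R]
(R)/T ⇒ (n)/T   [R → n]
(n)/T ⇒ (n)/R   [T → R]
(n)/R ⇒ (n)/n   [R → n]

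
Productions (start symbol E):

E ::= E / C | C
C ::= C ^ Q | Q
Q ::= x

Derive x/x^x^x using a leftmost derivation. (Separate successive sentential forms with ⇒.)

E ⇒ E/C   [E ::= E / C]
E/C ⇒ C/C   [E ::= C]
C/C ⇒ Q/C   [C ::= Q]
Q/C ⇒ x/C   [Q ::= x]
x/C ⇒ x/C^Q   [C ::= C ^ Q]
x/C^Q ⇒ x/C^Q^Q   [C ::= C ^ Q]
x/C^Q^Q ⇒ x/Q^Q^Q   [C ::= Q]
x/Q^Q^Q ⇒ x/x^Q^Q   [Q ::= x]
x/x^Q^Q ⇒ x/x^x^Q   [Q ::= x]
x/x^x^Q ⇒ x/x^x^x   [Q ::= x]

E ⇒ E/C ⇒ C/C ⇒ Q/C ⇒ x/C ⇒ x/C^Q ⇒ x/C^Q^Q ⇒ x/Q^Q^Q ⇒ x/x^Q^Q ⇒ x/x^x^Q ⇒ x/x^x^x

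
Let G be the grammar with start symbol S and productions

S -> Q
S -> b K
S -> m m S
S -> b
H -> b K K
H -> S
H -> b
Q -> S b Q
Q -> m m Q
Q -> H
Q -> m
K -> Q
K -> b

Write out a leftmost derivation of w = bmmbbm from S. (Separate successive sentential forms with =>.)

S => bK => bQ => bSbQ => bmmSbQ => bmmbbQ => bmmbbm

S => bK   [S -> b K]
bK => bQ   [K -> Q]
bQ => bSbQ   [Q -> S b Q]
bSbQ => bmmSbQ   [S -> m m S]
bmmSbQ => bmmbbQ   [S -> b]
bmmbbQ => bmmbbm   [Q -> m]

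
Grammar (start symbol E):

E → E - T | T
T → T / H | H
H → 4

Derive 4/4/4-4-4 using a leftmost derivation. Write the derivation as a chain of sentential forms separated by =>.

E => E-T   [E → E - T]
E-T => E-T-T   [E → E - T]
E-T-T => T-T-T   [E → T]
T-T-T => T/H-T-T   [T → T / H]
T/H-T-T => T/H/H-T-T   [T → T / H]
T/H/H-T-T => H/H/H-T-T   [T → H]
H/H/H-T-T => 4/H/H-T-T   [H → 4]
4/H/H-T-T => 4/4/H-T-T   [H → 4]
4/4/H-T-T => 4/4/4-T-T   [H → 4]
4/4/4-T-T => 4/4/4-H-T   [T → H]
4/4/4-H-T => 4/4/4-4-T   [H → 4]
4/4/4-4-T => 4/4/4-4-H   [T → H]
4/4/4-4-H => 4/4/4-4-4   [H → 4]

E=>E-T=>E-T-T=>T-T-T=>T/H-T-T=>T/H/H-T-T=>H/H/H-T-T=>4/H/H-T-T=>4/4/H-T-T=>4/4/4-T-T=>4/4/4-H-T=>4/4/4-4-T=>4/4/4-4-H=>4/4/4-4-4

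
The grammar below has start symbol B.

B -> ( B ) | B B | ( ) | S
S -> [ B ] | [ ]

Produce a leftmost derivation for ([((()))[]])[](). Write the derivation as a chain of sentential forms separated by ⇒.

B ⇒ BB   [B -> B B]
BB ⇒ BBB   [B -> B B]
BBB ⇒ (B)BB   [B -> ( B )]
(B)BB ⇒ (S)BB   [B -> S]
(S)BB ⇒ ([B])BB   [S -> [ B ]]
([B])BB ⇒ ([BB])BB   [B -> B B]
([BB])BB ⇒ ([(B)B])BB   [B -> ( B )]
([(B)B])BB ⇒ ([((B))B])BB   [B -> ( B )]
([((B))B])BB ⇒ ([((()))B])BB   [B -> ( )]
([((()))B])BB ⇒ ([((()))S])BB   [B -> S]
([((()))S])BB ⇒ ([((()))[]])BB   [S -> [ ]]
([((()))[]])BB ⇒ ([((()))[]])SB   [B -> S]
([((()))[]])SB ⇒ ([((()))[]])[]B   [S -> [ ]]
([((()))[]])[]B ⇒ ([((()))[]])[]()   [B -> ( )]

B⇒BB⇒BBB⇒(B)BB⇒(S)BB⇒([B])BB⇒([BB])BB⇒([(B)B])BB⇒([((B))B])BB⇒([((()))B])BB⇒([((()))S])BB⇒([((()))[]])BB⇒([((()))[]])SB⇒([((()))[]])[]B⇒([((()))[]])[]()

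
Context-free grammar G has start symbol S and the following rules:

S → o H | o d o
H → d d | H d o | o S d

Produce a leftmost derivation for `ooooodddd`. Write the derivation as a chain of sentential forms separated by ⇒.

S ⇒ oH   [S → o H]
oH ⇒ ooSd   [H → o S d]
ooSd ⇒ oooHd   [S → o H]
oooHd ⇒ ooooSdd   [H → o S d]
ooooSdd ⇒ oooooHdd   [S → o H]
oooooHdd ⇒ ooooodddd   [H → d d]

S ⇒ oH ⇒ ooSd ⇒ oooHd ⇒ ooooSdd ⇒ oooooHdd ⇒ ooooodddd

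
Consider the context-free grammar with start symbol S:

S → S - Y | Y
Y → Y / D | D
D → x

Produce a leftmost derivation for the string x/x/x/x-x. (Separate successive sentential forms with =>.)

S => S-Y => Y-Y => Y/D-Y => Y/D/D-Y => Y/D/D/D-Y => D/D/D/D-Y => x/D/D/D-Y => x/x/D/D-Y => x/x/x/D-Y => x/x/x/x-Y => x/x/x/x-D => x/x/x/x-x

S => S-Y   [S → S - Y]
S-Y => Y-Y   [S → Y]
Y-Y => Y/D-Y   [Y → Y / D]
Y/D-Y => Y/D/D-Y   [Y → Y / D]
Y/D/D-Y => Y/D/D/D-Y   [Y → Y / D]
Y/D/D/D-Y => D/D/D/D-Y   [Y → D]
D/D/D/D-Y => x/D/D/D-Y   [D → x]
x/D/D/D-Y => x/x/D/D-Y   [D → x]
x/x/D/D-Y => x/x/x/D-Y   [D → x]
x/x/x/D-Y => x/x/x/x-Y   [D → x]
x/x/x/x-Y => x/x/x/x-D   [Y → D]
x/x/x/x-D => x/x/x/x-x   [D → x]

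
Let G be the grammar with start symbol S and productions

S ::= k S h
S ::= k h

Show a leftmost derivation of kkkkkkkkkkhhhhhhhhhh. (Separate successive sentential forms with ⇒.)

S ⇒ kSh ⇒ kkShh ⇒ kkkShhh ⇒ kkkkShhhh ⇒ kkkkkShhhhh ⇒ kkkkkkShhhhhh ⇒ kkkkkkkShhhhhhh ⇒ kkkkkkkkShhhhhhhh ⇒ kkkkkkkkkShhhhhhhhh ⇒ kkkkkkkkkkhhhhhhhhhh

S ⇒ kSh   [S ::= k S h]
kSh ⇒ kkShh   [S ::= k S h]
kkShh ⇒ kkkShhh   [S ::= k S h]
kkkShhh ⇒ kkkkShhhh   [S ::= k S h]
kkkkShhhh ⇒ kkkkkShhhhh   [S ::= k S h]
kkkkkShhhhh ⇒ kkkkkkShhhhhh   [S ::= k S h]
kkkkkkShhhhhh ⇒ kkkkkkkShhhhhhh   [S ::= k S h]
kkkkkkkShhhhhhh ⇒ kkkkkkkkShhhhhhhh   [S ::= k S h]
kkkkkkkkShhhhhhhh ⇒ kkkkkkkkkShhhhhhhhh   [S ::= k S h]
kkkkkkkkkShhhhhhhhh ⇒ kkkkkkkkkkhhhhhhhhhh   [S ::= k h]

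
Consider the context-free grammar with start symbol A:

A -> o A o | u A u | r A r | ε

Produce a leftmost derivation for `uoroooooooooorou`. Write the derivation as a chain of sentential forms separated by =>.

A => uAu   [A -> u A u]
uAu => uoAou   [A -> o A o]
uoAou => uorArou   [A -> r A r]
uorArou => uoroAorou   [A -> o A o]
uoroAorou => uorooAoorou   [A -> o A o]
uorooAoorou => uoroooAooorou   [A -> o A o]
uoroooAooorou => uorooooAoooorou   [A -> o A o]
uorooooAoooorou => uoroooooAooooorou   [A -> o A o]
uoroooooAooooorou => uoroooooooooorou   [A -> ε]

A => uAu => uoAou => uorArou => uoroAorou => uorooAoorou => uoroooAooorou => uorooooAoooorou => uoroooooAooooorou => uoroooooooooorou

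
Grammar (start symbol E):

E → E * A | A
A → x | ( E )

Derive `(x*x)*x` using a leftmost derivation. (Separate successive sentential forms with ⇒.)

E ⇒ E*A   [E → E * A]
E*A ⇒ A*A   [E → A]
A*A ⇒ (E)*A   [A → ( E )]
(E)*A ⇒ (E*A)*A   [E → E * A]
(E*A)*A ⇒ (A*A)*A   [E → A]
(A*A)*A ⇒ (x*A)*A   [A → x]
(x*A)*A ⇒ (x*x)*A   [A → x]
(x*x)*A ⇒ (x*x)*x   [A → x]

E ⇒ E*A ⇒ A*A ⇒ (E)*A ⇒ (E*A)*A ⇒ (A*A)*A ⇒ (x*A)*A ⇒ (x*x)*A ⇒ (x*x)*x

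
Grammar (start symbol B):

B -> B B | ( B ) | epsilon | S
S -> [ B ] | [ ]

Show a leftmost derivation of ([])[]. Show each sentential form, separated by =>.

B => BB   [B -> B B]
BB => (B)B   [B -> ( B )]
(B)B => (S)B   [B -> S]
(S)B => ([])B   [S -> [ ]]
([])B => ([])S   [B -> S]
([])S => ([])[]   [S -> [ ]]

B=>BB=>(B)B=>(S)B=>([])B=>([])S=>([])[]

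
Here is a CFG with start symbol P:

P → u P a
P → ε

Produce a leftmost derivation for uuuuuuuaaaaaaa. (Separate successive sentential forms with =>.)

P => uPa   [P → u P a]
uPa => uuPaa   [P → u P a]
uuPaa => uuuPaaa   [P → u P a]
uuuPaaa => uuuuPaaaa   [P → u P a]
uuuuPaaaa => uuuuuPaaaaa   [P → u P a]
uuuuuPaaaaa => uuuuuuPaaaaaa   [P → u P a]
uuuuuuPaaaaaa => uuuuuuuPaaaaaaa   [P → u P a]
uuuuuuuPaaaaaaa => uuuuuuuaaaaaaa   [P → ε]

P => uPa => uuPaa => uuuPaaa => uuuuPaaaa => uuuuuPaaaaa => uuuuuuPaaaaaa => uuuuuuuPaaaaaaa => uuuuuuuaaaaaaa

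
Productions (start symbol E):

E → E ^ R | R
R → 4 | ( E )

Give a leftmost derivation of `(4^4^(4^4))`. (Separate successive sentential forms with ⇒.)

E ⇒ R   [E → R]
R ⇒ (E)   [R → ( E )]
(E) ⇒ (E^R)   [E → E ^ R]
(E^R) ⇒ (E^R^R)   [E → E ^ R]
(E^R^R) ⇒ (R^R^R)   [E → R]
(R^R^R) ⇒ (4^R^R)   [R → 4]
(4^R^R) ⇒ (4^4^R)   [R → 4]
(4^4^R) ⇒ (4^4^(E))   [R → ( E )]
(4^4^(E)) ⇒ (4^4^(E^R))   [E → E ^ R]
(4^4^(E^R)) ⇒ (4^4^(R^R))   [E → R]
(4^4^(R^R)) ⇒ (4^4^(4^R))   [R → 4]
(4^4^(4^R)) ⇒ (4^4^(4^4))   [R → 4]

E ⇒ R ⇒ (E) ⇒ (E^R) ⇒ (E^R^R) ⇒ (R^R^R) ⇒ (4^R^R) ⇒ (4^4^R) ⇒ (4^4^(E)) ⇒ (4^4^(E^R)) ⇒ (4^4^(R^R)) ⇒ (4^4^(4^R)) ⇒ (4^4^(4^4))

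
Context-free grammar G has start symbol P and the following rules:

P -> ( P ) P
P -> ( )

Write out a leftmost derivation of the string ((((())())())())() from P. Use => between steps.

P=>(P)P=>((P)P)P=>(((P)P)P)P=>((((P)P)P)P)P=>((((())P)P)P)P=>((((())())P)P)P=>((((())())())P)P=>((((())())())())P=>((((())())())())()

P => (P)P   [P -> ( P ) P]
(P)P => ((P)P)P   [P -> ( P ) P]
((P)P)P => (((P)P)P)P   [P -> ( P ) P]
(((P)P)P)P => ((((P)P)P)P)P   [P -> ( P ) P]
((((P)P)P)P)P => ((((())P)P)P)P   [P -> ( )]
((((())P)P)P)P => ((((())())P)P)P   [P -> ( )]
((((())())P)P)P => ((((())())())P)P   [P -> ( )]
((((())())())P)P => ((((())())())())P   [P -> ( )]
((((())())())())P => ((((())())())())()   [P -> ( )]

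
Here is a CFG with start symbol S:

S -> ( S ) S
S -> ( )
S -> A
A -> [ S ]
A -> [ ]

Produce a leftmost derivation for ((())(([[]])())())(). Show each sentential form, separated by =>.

S => (S)S   [S -> ( S ) S]
(S)S => ((S)S)S   [S -> ( S ) S]
((S)S)S => ((())S)S   [S -> ( )]
((())S)S => ((())(S)S)S   [S -> ( S ) S]
((())(S)S)S => ((())((S)S)S)S   [S -> ( S ) S]
((())((S)S)S)S => ((())((A)S)S)S   [S -> A]
((())((A)S)S)S => ((())(([S])S)S)S   [A -> [ S ]]
((())(([S])S)S)S => ((())(([A])S)S)S   [S -> A]
((())(([A])S)S)S => ((())(([[]])S)S)S   [A -> [ ]]
((())(([[]])S)S)S => ((())(([[]])())S)S   [S -> ( )]
((())(([[]])())S)S => ((())(([[]])())())S   [S -> ( )]
((())(([[]])())())S => ((())(([[]])())())()   [S -> ( )]

S => (S)S => ((S)S)S => ((())S)S => ((())(S)S)S => ((())((S)S)S)S => ((())((A)S)S)S => ((())(([S])S)S)S => ((())(([A])S)S)S => ((())(([[]])S)S)S => ((())(([[]])())S)S => ((())(([[]])())())S => ((())(([[]])())())()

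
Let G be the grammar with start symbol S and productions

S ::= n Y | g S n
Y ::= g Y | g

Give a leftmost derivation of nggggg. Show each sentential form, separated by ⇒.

S ⇒ nY   [S ::= n Y]
nY ⇒ ngY   [Y ::= g Y]
ngY ⇒ nggY   [Y ::= g Y]
nggY ⇒ ngggY   [Y ::= g Y]
ngggY ⇒ nggggY   [Y ::= g Y]
nggggY ⇒ nggggg   [Y ::= g]

S ⇒ nY ⇒ ngY ⇒ nggY ⇒ ngggY ⇒ nggggY ⇒ nggggg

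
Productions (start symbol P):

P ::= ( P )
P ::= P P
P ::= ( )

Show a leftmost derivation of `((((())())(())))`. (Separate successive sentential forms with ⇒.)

P⇒(P)⇒((P))⇒((PP))⇒(((P)P))⇒(((PP)P))⇒((((P)P)P))⇒((((())P)P))⇒((((())())P))⇒((((())())(P)))⇒((((())())(())))

P ⇒ (P)   [P ::= ( P )]
(P) ⇒ ((P))   [P ::= ( P )]
((P)) ⇒ ((PP))   [P ::= P P]
((PP)) ⇒ (((P)P))   [P ::= ( P )]
(((P)P)) ⇒ (((PP)P))   [P ::= P P]
(((PP)P)) ⇒ ((((P)P)P))   [P ::= ( P )]
((((P)P)P)) ⇒ ((((())P)P))   [P ::= ( )]
((((())P)P)) ⇒ ((((())())P))   [P ::= ( )]
((((())())P)) ⇒ ((((())())(P)))   [P ::= ( P )]
((((())())(P))) ⇒ ((((())())(())))   [P ::= ( )]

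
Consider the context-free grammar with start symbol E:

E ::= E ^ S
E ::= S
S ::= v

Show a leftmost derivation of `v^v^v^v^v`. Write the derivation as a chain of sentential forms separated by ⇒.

E ⇒ E^S ⇒ E^S^S ⇒ E^S^S^S ⇒ E^S^S^S^S ⇒ S^S^S^S^S ⇒ v^S^S^S^S ⇒ v^v^S^S^S ⇒ v^v^v^S^S ⇒ v^v^v^v^S ⇒ v^v^v^v^v

E ⇒ E^S   [E ::= E ^ S]
E^S ⇒ E^S^S   [E ::= E ^ S]
E^S^S ⇒ E^S^S^S   [E ::= E ^ S]
E^S^S^S ⇒ E^S^S^S^S   [E ::= E ^ S]
E^S^S^S^S ⇒ S^S^S^S^S   [E ::= S]
S^S^S^S^S ⇒ v^S^S^S^S   [S ::= v]
v^S^S^S^S ⇒ v^v^S^S^S   [S ::= v]
v^v^S^S^S ⇒ v^v^v^S^S   [S ::= v]
v^v^v^S^S ⇒ v^v^v^v^S   [S ::= v]
v^v^v^v^S ⇒ v^v^v^v^v   [S ::= v]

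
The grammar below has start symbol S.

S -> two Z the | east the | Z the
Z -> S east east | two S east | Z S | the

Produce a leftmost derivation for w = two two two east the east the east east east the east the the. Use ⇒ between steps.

S ⇒ two Z the ⇒ two Z S the ⇒ two Z S S the ⇒ two S east east S S the ⇒ two two Z the east east S S the ⇒ two two two S east the east east S S the ⇒ two two two east the east the east east S S the ⇒ two two two east the east the east east east the S the ⇒ two two two east the east the east east east the east the the

S ⇒ two Z the   [S -> two Z the]
two Z the ⇒ two Z S the   [Z -> Z S]
two Z S the ⇒ two Z S S the   [Z -> Z S]
two Z S S the ⇒ two S east east S S the   [Z -> S east east]
two S east east S S the ⇒ two two Z the east east S S the   [S -> two Z the]
two two Z the east east S S the ⇒ two two two S east the east east S S the   [Z -> two S east]
two two two S east the east east S S the ⇒ two two two east the east the east east S S the   [S -> east the]
two two two east the east the east east S S the ⇒ two two two east the east the east east east the S the   [S -> east the]
two two two east the east the east east east the S the ⇒ two two two east the east the east east east the east the the   [S -> east the]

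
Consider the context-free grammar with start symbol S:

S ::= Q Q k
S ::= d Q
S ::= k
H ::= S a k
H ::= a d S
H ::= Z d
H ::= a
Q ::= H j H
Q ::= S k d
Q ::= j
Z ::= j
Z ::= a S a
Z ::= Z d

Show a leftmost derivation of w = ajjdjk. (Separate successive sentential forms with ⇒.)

S⇒QQk⇒HjHQk⇒ajHQk⇒ajZdQk⇒ajjdQk⇒ajjdjk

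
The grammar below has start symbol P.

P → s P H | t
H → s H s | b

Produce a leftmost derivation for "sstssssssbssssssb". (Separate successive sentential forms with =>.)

P => sPH => ssPHH => sstHH => sstsHsH => sstssHssH => sstsssHsssH => sstssssHssssH => sstsssssHsssssH => sstssssssHssssssH => sstssssssbssssssH => sstssssssbssssssb

P => sPH   [P → s P H]
sPH => ssPHH   [P → s P H]
ssPHH => sstHH   [P → t]
sstHH => sstsHsH   [H → s H s]
sstsHsH => sstssHssH   [H → s H s]
sstssHssH => sstsssHsssH   [H → s H s]
sstsssHsssH => sstssssHssssH   [H → s H s]
sstssssHssssH => sstsssssHsssssH   [H → s H s]
sstsssssHsssssH => sstssssssHssssssH   [H → s H s]
sstssssssHssssssH => sstssssssbssssssH   [H → b]
sstssssssbssssssH => sstssssssbssssssb   [H → b]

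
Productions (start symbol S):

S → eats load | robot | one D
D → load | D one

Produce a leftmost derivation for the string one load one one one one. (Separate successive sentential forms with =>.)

S => one D => one D one => one D one one => one D one one one => one D one one one one => one load one one one one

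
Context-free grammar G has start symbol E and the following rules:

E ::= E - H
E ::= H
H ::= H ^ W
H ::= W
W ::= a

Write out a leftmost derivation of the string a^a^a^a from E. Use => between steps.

E => H   [E ::= H]
H => H^W   [H ::= H ^ W]
H^W => H^W^W   [H ::= H ^ W]
H^W^W => H^W^W^W   [H ::= H ^ W]
H^W^W^W => W^W^W^W   [H ::= W]
W^W^W^W => a^W^W^W   [W ::= a]
a^W^W^W => a^a^W^W   [W ::= a]
a^a^W^W => a^a^a^W   [W ::= a]
a^a^a^W => a^a^a^a   [W ::= a]

E => H => H^W => H^W^W => H^W^W^W => W^W^W^W => a^W^W^W => a^a^W^W => a^a^a^W => a^a^a^a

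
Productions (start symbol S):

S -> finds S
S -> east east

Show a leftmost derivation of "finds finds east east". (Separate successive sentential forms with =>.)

S => finds S => finds finds S => finds finds east east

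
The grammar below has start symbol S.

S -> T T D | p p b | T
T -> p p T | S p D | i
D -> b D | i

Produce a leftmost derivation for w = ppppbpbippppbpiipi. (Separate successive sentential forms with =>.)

S => T => SpD => TTDpD => ppTTDpD => ppSpDTDpD => ppppbpDTDpD => ppppbpbDTDpD => ppppbpbiTDpD => ppppbpbippTDpD => ppppbpbippSpDDpD => ppppbpbippppbpDDpD => ppppbpbippppbpiDpD => ppppbpbippppbpiipD => ppppbpbippppbpiipi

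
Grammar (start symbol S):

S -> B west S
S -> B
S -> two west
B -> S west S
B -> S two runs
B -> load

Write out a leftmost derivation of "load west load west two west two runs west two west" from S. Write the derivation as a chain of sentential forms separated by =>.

S => B west S => load west S => load west B west S => load west load west S => load west load west B west S => load west load west S two runs west S => load west load west two west two runs west S => load west load west two west two runs west two west

S => B west S   [S -> B west S]
B west S => load west S   [B -> load]
load west S => load west B west S   [S -> B west S]
load west B west S => load west load west S   [B -> load]
load west load west S => load west load west B west S   [S -> B west S]
load west load west B west S => load west load west S two runs west S   [B -> S two runs]
load west load west S two runs west S => load west load west two west two runs west S   [S -> two west]
load west load west two west two runs west S => load west load west two west two runs west two west   [S -> two west]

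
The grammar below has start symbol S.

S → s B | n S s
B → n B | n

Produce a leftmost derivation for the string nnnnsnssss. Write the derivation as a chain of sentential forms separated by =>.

S => nSs   [S → n S s]
nSs => nnSss   [S → n S s]
nnSss => nnnSsss   [S → n S s]
nnnSsss => nnnnSssss   [S → n S s]
nnnnSssss => nnnnsBssss   [S → s B]
nnnnsBssss => nnnnsnssss   [B → n]

S => nSs => nnSss => nnnSsss => nnnnSssss => nnnnsBssss => nnnnsnssss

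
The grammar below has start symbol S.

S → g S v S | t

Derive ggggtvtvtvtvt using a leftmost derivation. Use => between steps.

S => gSvS => ggSvSvS => gggSvSvSvS => ggggSvSvSvSvS => ggggtvSvSvSvS => ggggtvtvSvSvS => ggggtvtvtvSvS => ggggtvtvtvtvS => ggggtvtvtvtvt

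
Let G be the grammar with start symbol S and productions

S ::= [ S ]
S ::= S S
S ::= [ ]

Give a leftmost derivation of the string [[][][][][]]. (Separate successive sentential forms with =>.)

S => [S] => [SS] => [[]S] => [[]SS] => [[]SSS] => [[][]SS] => [[][]SSS] => [[][][]SS] => [[][][][]S] => [[][][][][]]

S => [S]   [S ::= [ S ]]
[S] => [SS]   [S ::= S S]
[SS] => [[]S]   [S ::= [ ]]
[[]S] => [[]SS]   [S ::= S S]
[[]SS] => [[]SSS]   [S ::= S S]
[[]SSS] => [[][]SS]   [S ::= [ ]]
[[][]SS] => [[][]SSS]   [S ::= S S]
[[][]SSS] => [[][][]SS]   [S ::= [ ]]
[[][][]SS] => [[][][][]S]   [S ::= [ ]]
[[][][][]S] => [[][][][][]]   [S ::= [ ]]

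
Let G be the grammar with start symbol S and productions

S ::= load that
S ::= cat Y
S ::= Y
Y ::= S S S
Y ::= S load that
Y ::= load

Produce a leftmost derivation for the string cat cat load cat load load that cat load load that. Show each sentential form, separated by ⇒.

S ⇒ cat Y   [S ::= cat Y]
cat Y ⇒ cat S S S   [Y ::= S S S]
cat S S S ⇒ cat cat Y S S   [S ::= cat Y]
cat cat Y S S ⇒ cat cat load S S   [Y ::= load]
cat cat load S S ⇒ cat cat load cat Y S   [S ::= cat Y]
cat cat load cat Y S ⇒ cat cat load cat S S S S   [Y ::= S S S]
cat cat load cat S S S S ⇒ cat cat load cat Y S S S   [S ::= Y]
cat cat load cat Y S S S ⇒ cat cat load cat load S S S   [Y ::= load]
cat cat load cat load S S S ⇒ cat cat load cat load load that S S   [S ::= load that]
cat cat load cat load load that S S ⇒ cat cat load cat load load that cat Y S   [S ::= cat Y]
cat cat load cat load load that cat Y S ⇒ cat cat load cat load load that cat load S   [Y ::= load]
cat cat load cat load load that cat load S ⇒ cat cat load cat load load that cat load load that   [S ::= load that]

S ⇒ cat Y ⇒ cat S S S ⇒ cat cat Y S S ⇒ cat cat load S S ⇒ cat cat load cat Y S ⇒ cat cat load cat S S S S ⇒ cat cat load cat Y S S S ⇒ cat cat load cat load S S S ⇒ cat cat load cat load load that S S ⇒ cat cat load cat load load that cat Y S ⇒ cat cat load cat load load that cat load S ⇒ cat cat load cat load load that cat load load that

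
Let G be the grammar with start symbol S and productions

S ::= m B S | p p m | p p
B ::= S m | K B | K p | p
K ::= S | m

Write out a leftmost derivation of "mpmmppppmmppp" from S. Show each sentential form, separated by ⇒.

S ⇒ mBS   [S ::= m B S]
mBS ⇒ mpS   [B ::= p]
mpS ⇒ mpmBS   [S ::= m B S]
mpmBS ⇒ mpmKBS   [B ::= K B]
mpmKBS ⇒ mpmmBS   [K ::= m]
mpmmBS ⇒ mpmmKBS   [B ::= K B]
mpmmKBS ⇒ mpmmSBS   [K ::= S]
mpmmSBS ⇒ mpmmppBS   [S ::= p p]
mpmmppBS ⇒ mpmmppKBS   [B ::= K B]
mpmmppKBS ⇒ mpmmppSBS   [K ::= S]
mpmmppSBS ⇒ mpmmppppmBS   [S ::= p p m]
mpmmppppmBS ⇒ mpmmppppmKpS   [B ::= K p]
mpmmppppmKpS ⇒ mpmmppppmmpS   [K ::= m]
mpmmppppmmpS ⇒ mpmmppppmmppp   [S ::= p p]

S ⇒ mBS ⇒ mpS ⇒ mpmBS ⇒ mpmKBS ⇒ mpmmBS ⇒ mpmmKBS ⇒ mpmmSBS ⇒ mpmmppBS ⇒ mpmmppKBS ⇒ mpmmppSBS ⇒ mpmmppppmBS ⇒ mpmmppppmKpS ⇒ mpmmppppmmpS ⇒ mpmmppppmmppp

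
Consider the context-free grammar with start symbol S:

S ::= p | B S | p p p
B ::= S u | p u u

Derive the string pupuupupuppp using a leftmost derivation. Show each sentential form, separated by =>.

S => BS   [S ::= B S]
BS => SuS   [B ::= S u]
SuS => BSuS   [S ::= B S]
BSuS => SuSuS   [B ::= S u]
SuSuS => puSuS   [S ::= p]
puSuS => puBSuS   [S ::= B S]
puBSuS => pupuuSuS   [B ::= p u u]
pupuuSuS => pupuuBSuS   [S ::= B S]
pupuuBSuS => pupuuSuSuS   [B ::= S u]
pupuuSuSuS => pupuupuSuS   [S ::= p]
pupuupuSuS => pupuupupuS   [S ::= p]
pupuupupuS => pupuupupuppp   [S ::= p p p]

S=>BS=>SuS=>BSuS=>SuSuS=>puSuS=>puBSuS=>pupuuSuS=>pupuuBSuS=>pupuuSuSuS=>pupuupuSuS=>pupuupupuS=>pupuupupuppp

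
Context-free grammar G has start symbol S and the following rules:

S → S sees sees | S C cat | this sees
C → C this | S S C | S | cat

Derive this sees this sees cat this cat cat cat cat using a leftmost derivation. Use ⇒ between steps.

S ⇒ S C cat ⇒ S C cat C cat ⇒ this sees C cat C cat ⇒ this sees S cat C cat ⇒ this sees S C cat cat C cat ⇒ this sees this sees C cat cat C cat ⇒ this sees this sees C this cat cat C cat ⇒ this sees this sees cat this cat cat C cat ⇒ this sees this sees cat this cat cat cat cat

S ⇒ S C cat   [S → S C cat]
S C cat ⇒ S C cat C cat   [S → S C cat]
S C cat C cat ⇒ this sees C cat C cat   [S → this sees]
this sees C cat C cat ⇒ this sees S cat C cat   [C → S]
this sees S cat C cat ⇒ this sees S C cat cat C cat   [S → S C cat]
this sees S C cat cat C cat ⇒ this sees this sees C cat cat C cat   [S → this sees]
this sees this sees C cat cat C cat ⇒ this sees this sees C this cat cat C cat   [C → C this]
this sees this sees C this cat cat C cat ⇒ this sees this sees cat this cat cat C cat   [C → cat]
this sees this sees cat this cat cat C cat ⇒ this sees this sees cat this cat cat cat cat   [C → cat]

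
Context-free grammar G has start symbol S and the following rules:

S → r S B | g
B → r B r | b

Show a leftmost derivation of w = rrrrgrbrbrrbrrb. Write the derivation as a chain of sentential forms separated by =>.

S => rSB   [S → r S B]
rSB => rrSBB   [S → r S B]
rrSBB => rrrSBBB   [S → r S B]
rrrSBBB => rrrrSBBBB   [S → r S B]
rrrrSBBBB => rrrrgBBBB   [S → g]
rrrrgBBBB => rrrrgrBrBBB   [B → r B r]
rrrrgrBrBBB => rrrrgrbrBBB   [B → b]
rrrrgrbrBBB => rrrrgrbrbBB   [B → b]
rrrrgrbrbBB => rrrrgrbrbrBrB   [B → r B r]
rrrrgrbrbrBrB => rrrrgrbrbrrBrrB   [B → r B r]
rrrrgrbrbrrBrrB => rrrrgrbrbrrbrrB   [B → b]
rrrrgrbrbrrbrrB => rrrrgrbrbrrbrrb   [B → b]

S => rSB => rrSBB => rrrSBBB => rrrrSBBBB => rrrrgBBBB => rrrrgrBrBBB => rrrrgrbrBBB => rrrrgrbrbBB => rrrrgrbrbrBrB => rrrrgrbrbrrBrrB => rrrrgrbrbrrbrrB => rrrrgrbrbrrbrrb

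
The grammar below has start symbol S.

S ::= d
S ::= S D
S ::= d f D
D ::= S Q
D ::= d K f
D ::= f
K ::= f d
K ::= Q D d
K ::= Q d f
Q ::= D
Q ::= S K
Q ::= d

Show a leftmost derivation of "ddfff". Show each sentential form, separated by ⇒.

S ⇒ SD ⇒ dD ⇒ dSQ ⇒ ddfDQ ⇒ ddffQ ⇒ ddffD ⇒ ddfff

S ⇒ SD   [S ::= S D]
SD ⇒ dD   [S ::= d]
dD ⇒ dSQ   [D ::= S Q]
dSQ ⇒ ddfDQ   [S ::= d f D]
ddfDQ ⇒ ddffQ   [D ::= f]
ddffQ ⇒ ddffD   [Q ::= D]
ddffD ⇒ ddfff   [D ::= f]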